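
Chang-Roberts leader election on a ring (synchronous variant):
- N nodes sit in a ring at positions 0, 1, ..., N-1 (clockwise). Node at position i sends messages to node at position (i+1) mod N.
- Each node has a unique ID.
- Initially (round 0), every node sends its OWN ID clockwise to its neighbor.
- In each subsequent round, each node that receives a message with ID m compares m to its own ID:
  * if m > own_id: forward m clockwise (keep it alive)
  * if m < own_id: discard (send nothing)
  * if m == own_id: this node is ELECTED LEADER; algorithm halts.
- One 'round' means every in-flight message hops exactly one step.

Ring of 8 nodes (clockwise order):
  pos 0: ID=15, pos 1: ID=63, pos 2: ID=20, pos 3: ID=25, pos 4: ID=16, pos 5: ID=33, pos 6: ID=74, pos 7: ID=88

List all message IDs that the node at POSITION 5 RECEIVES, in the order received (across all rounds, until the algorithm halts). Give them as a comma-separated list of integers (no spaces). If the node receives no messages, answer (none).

Answer: 16,25,63,88

Derivation:
Round 1: pos1(id63) recv 15: drop; pos2(id20) recv 63: fwd; pos3(id25) recv 20: drop; pos4(id16) recv 25: fwd; pos5(id33) recv 16: drop; pos6(id74) recv 33: drop; pos7(id88) recv 74: drop; pos0(id15) recv 88: fwd
Round 2: pos3(id25) recv 63: fwd; pos5(id33) recv 25: drop; pos1(id63) recv 88: fwd
Round 3: pos4(id16) recv 63: fwd; pos2(id20) recv 88: fwd
Round 4: pos5(id33) recv 63: fwd; pos3(id25) recv 88: fwd
Round 5: pos6(id74) recv 63: drop; pos4(id16) recv 88: fwd
Round 6: pos5(id33) recv 88: fwd
Round 7: pos6(id74) recv 88: fwd
Round 8: pos7(id88) recv 88: ELECTED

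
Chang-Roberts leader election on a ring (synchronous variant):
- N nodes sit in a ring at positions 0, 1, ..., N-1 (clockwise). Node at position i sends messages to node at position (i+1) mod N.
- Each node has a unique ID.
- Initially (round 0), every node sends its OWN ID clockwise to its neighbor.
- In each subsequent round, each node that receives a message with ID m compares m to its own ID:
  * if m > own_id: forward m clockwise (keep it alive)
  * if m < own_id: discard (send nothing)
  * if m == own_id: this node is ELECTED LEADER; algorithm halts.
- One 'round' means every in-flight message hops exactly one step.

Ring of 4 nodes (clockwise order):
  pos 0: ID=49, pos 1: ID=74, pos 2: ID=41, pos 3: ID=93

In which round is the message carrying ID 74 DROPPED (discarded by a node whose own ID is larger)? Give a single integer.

Round 1: pos1(id74) recv 49: drop; pos2(id41) recv 74: fwd; pos3(id93) recv 41: drop; pos0(id49) recv 93: fwd
Round 2: pos3(id93) recv 74: drop; pos1(id74) recv 93: fwd
Round 3: pos2(id41) recv 93: fwd
Round 4: pos3(id93) recv 93: ELECTED
Message ID 74 originates at pos 1; dropped at pos 3 in round 2

Answer: 2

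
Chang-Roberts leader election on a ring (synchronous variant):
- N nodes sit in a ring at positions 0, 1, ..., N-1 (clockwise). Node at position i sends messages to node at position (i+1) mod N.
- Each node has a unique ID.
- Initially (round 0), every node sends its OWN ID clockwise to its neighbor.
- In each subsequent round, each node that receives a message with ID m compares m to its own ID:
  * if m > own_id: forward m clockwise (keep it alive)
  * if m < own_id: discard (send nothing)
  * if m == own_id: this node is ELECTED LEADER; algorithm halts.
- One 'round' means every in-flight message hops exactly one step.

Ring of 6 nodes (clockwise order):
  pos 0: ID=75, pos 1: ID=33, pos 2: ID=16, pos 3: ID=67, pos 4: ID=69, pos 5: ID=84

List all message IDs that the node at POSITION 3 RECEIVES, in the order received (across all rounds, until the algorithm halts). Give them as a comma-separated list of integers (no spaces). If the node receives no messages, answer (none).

Answer: 16,33,75,84

Derivation:
Round 1: pos1(id33) recv 75: fwd; pos2(id16) recv 33: fwd; pos3(id67) recv 16: drop; pos4(id69) recv 67: drop; pos5(id84) recv 69: drop; pos0(id75) recv 84: fwd
Round 2: pos2(id16) recv 75: fwd; pos3(id67) recv 33: drop; pos1(id33) recv 84: fwd
Round 3: pos3(id67) recv 75: fwd; pos2(id16) recv 84: fwd
Round 4: pos4(id69) recv 75: fwd; pos3(id67) recv 84: fwd
Round 5: pos5(id84) recv 75: drop; pos4(id69) recv 84: fwd
Round 6: pos5(id84) recv 84: ELECTED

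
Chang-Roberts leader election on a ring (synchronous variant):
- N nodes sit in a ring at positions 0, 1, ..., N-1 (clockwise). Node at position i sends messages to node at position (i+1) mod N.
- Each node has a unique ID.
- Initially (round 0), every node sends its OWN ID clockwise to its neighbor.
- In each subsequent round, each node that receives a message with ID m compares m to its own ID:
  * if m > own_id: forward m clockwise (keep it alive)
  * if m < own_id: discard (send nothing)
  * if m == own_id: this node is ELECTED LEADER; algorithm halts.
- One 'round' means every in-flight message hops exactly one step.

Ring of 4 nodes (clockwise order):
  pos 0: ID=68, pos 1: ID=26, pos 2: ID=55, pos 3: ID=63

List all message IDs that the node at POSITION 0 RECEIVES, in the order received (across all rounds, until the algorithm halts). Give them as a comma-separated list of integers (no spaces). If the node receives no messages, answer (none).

Round 1: pos1(id26) recv 68: fwd; pos2(id55) recv 26: drop; pos3(id63) recv 55: drop; pos0(id68) recv 63: drop
Round 2: pos2(id55) recv 68: fwd
Round 3: pos3(id63) recv 68: fwd
Round 4: pos0(id68) recv 68: ELECTED

Answer: 63,68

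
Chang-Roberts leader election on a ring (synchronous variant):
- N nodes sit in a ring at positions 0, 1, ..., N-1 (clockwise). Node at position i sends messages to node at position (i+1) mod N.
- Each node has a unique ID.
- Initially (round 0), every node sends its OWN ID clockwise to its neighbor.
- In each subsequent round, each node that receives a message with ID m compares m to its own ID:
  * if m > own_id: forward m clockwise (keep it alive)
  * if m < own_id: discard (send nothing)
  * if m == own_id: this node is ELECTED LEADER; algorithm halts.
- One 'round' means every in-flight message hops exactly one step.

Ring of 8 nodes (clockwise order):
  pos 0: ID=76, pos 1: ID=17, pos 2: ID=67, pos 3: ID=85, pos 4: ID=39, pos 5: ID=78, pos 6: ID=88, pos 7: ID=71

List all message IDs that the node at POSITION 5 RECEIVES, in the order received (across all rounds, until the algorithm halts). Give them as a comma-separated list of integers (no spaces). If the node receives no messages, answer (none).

Answer: 39,85,88

Derivation:
Round 1: pos1(id17) recv 76: fwd; pos2(id67) recv 17: drop; pos3(id85) recv 67: drop; pos4(id39) recv 85: fwd; pos5(id78) recv 39: drop; pos6(id88) recv 78: drop; pos7(id71) recv 88: fwd; pos0(id76) recv 71: drop
Round 2: pos2(id67) recv 76: fwd; pos5(id78) recv 85: fwd; pos0(id76) recv 88: fwd
Round 3: pos3(id85) recv 76: drop; pos6(id88) recv 85: drop; pos1(id17) recv 88: fwd
Round 4: pos2(id67) recv 88: fwd
Round 5: pos3(id85) recv 88: fwd
Round 6: pos4(id39) recv 88: fwd
Round 7: pos5(id78) recv 88: fwd
Round 8: pos6(id88) recv 88: ELECTED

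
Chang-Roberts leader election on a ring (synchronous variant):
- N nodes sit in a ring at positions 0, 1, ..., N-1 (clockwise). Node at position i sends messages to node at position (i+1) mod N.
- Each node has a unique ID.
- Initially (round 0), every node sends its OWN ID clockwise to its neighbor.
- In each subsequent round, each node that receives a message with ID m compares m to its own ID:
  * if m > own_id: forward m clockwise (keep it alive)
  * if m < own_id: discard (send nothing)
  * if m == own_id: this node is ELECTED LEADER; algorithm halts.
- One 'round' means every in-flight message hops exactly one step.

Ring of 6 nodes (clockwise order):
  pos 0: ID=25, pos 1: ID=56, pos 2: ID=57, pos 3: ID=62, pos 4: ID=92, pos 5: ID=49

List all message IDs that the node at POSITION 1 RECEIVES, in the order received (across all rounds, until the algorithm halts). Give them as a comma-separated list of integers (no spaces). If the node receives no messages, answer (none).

Answer: 25,49,92

Derivation:
Round 1: pos1(id56) recv 25: drop; pos2(id57) recv 56: drop; pos3(id62) recv 57: drop; pos4(id92) recv 62: drop; pos5(id49) recv 92: fwd; pos0(id25) recv 49: fwd
Round 2: pos0(id25) recv 92: fwd; pos1(id56) recv 49: drop
Round 3: pos1(id56) recv 92: fwd
Round 4: pos2(id57) recv 92: fwd
Round 5: pos3(id62) recv 92: fwd
Round 6: pos4(id92) recv 92: ELECTED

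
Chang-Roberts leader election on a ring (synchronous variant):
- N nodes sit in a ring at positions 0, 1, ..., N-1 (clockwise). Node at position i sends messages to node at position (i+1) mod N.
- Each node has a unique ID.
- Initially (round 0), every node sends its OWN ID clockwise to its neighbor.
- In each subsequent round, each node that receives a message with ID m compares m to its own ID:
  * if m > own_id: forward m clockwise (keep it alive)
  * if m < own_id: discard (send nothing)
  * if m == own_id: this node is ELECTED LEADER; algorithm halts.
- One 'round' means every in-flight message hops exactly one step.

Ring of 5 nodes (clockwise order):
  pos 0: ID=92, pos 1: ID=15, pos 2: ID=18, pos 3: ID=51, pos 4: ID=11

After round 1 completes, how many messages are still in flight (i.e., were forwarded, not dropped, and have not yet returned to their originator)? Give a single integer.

Round 1: pos1(id15) recv 92: fwd; pos2(id18) recv 15: drop; pos3(id51) recv 18: drop; pos4(id11) recv 51: fwd; pos0(id92) recv 11: drop
After round 1: 2 messages still in flight

Answer: 2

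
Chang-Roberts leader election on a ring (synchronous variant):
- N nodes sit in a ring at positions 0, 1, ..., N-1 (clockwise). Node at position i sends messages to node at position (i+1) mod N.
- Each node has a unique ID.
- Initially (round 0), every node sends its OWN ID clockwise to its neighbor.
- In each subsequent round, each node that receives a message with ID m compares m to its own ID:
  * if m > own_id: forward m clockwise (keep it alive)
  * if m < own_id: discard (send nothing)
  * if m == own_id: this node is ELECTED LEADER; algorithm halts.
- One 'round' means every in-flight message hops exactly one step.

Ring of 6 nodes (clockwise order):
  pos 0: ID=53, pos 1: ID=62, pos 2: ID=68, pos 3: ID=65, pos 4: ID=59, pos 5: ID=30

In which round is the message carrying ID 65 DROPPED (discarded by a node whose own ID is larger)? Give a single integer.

Round 1: pos1(id62) recv 53: drop; pos2(id68) recv 62: drop; pos3(id65) recv 68: fwd; pos4(id59) recv 65: fwd; pos5(id30) recv 59: fwd; pos0(id53) recv 30: drop
Round 2: pos4(id59) recv 68: fwd; pos5(id30) recv 65: fwd; pos0(id53) recv 59: fwd
Round 3: pos5(id30) recv 68: fwd; pos0(id53) recv 65: fwd; pos1(id62) recv 59: drop
Round 4: pos0(id53) recv 68: fwd; pos1(id62) recv 65: fwd
Round 5: pos1(id62) recv 68: fwd; pos2(id68) recv 65: drop
Round 6: pos2(id68) recv 68: ELECTED
Message ID 65 originates at pos 3; dropped at pos 2 in round 5

Answer: 5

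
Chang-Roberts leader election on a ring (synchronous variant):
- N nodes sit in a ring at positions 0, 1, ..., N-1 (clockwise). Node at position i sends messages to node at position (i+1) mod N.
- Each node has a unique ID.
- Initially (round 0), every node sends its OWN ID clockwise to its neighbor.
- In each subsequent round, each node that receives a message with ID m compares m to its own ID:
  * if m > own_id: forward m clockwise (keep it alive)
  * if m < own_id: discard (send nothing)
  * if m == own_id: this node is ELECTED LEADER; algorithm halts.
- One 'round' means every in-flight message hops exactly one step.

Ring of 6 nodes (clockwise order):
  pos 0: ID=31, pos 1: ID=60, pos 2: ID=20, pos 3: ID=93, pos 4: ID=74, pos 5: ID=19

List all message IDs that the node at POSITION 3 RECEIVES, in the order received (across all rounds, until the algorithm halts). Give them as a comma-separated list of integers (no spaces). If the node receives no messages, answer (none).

Answer: 20,60,74,93

Derivation:
Round 1: pos1(id60) recv 31: drop; pos2(id20) recv 60: fwd; pos3(id93) recv 20: drop; pos4(id74) recv 93: fwd; pos5(id19) recv 74: fwd; pos0(id31) recv 19: drop
Round 2: pos3(id93) recv 60: drop; pos5(id19) recv 93: fwd; pos0(id31) recv 74: fwd
Round 3: pos0(id31) recv 93: fwd; pos1(id60) recv 74: fwd
Round 4: pos1(id60) recv 93: fwd; pos2(id20) recv 74: fwd
Round 5: pos2(id20) recv 93: fwd; pos3(id93) recv 74: drop
Round 6: pos3(id93) recv 93: ELECTED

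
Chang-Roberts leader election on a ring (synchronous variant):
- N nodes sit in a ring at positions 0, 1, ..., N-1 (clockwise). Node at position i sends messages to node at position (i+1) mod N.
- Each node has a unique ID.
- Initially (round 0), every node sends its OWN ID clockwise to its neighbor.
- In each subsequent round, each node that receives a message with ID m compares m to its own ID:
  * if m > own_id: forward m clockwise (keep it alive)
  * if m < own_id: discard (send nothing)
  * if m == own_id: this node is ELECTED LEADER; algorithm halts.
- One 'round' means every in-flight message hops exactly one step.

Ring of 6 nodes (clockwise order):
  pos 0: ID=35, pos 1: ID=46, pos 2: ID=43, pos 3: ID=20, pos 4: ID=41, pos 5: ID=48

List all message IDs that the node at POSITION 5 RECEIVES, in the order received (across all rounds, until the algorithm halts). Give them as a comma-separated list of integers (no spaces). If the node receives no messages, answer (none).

Answer: 41,43,46,48

Derivation:
Round 1: pos1(id46) recv 35: drop; pos2(id43) recv 46: fwd; pos3(id20) recv 43: fwd; pos4(id41) recv 20: drop; pos5(id48) recv 41: drop; pos0(id35) recv 48: fwd
Round 2: pos3(id20) recv 46: fwd; pos4(id41) recv 43: fwd; pos1(id46) recv 48: fwd
Round 3: pos4(id41) recv 46: fwd; pos5(id48) recv 43: drop; pos2(id43) recv 48: fwd
Round 4: pos5(id48) recv 46: drop; pos3(id20) recv 48: fwd
Round 5: pos4(id41) recv 48: fwd
Round 6: pos5(id48) recv 48: ELECTED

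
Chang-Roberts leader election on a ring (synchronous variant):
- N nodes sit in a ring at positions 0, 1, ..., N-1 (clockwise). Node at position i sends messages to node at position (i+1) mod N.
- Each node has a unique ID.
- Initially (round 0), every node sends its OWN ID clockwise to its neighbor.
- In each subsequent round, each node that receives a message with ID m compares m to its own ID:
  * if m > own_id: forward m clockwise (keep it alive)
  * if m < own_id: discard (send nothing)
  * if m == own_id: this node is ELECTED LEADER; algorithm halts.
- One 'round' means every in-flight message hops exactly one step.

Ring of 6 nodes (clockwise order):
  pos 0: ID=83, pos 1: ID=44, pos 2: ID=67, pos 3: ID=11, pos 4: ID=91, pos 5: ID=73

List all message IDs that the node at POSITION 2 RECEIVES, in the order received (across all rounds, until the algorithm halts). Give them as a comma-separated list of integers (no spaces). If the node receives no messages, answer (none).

Round 1: pos1(id44) recv 83: fwd; pos2(id67) recv 44: drop; pos3(id11) recv 67: fwd; pos4(id91) recv 11: drop; pos5(id73) recv 91: fwd; pos0(id83) recv 73: drop
Round 2: pos2(id67) recv 83: fwd; pos4(id91) recv 67: drop; pos0(id83) recv 91: fwd
Round 3: pos3(id11) recv 83: fwd; pos1(id44) recv 91: fwd
Round 4: pos4(id91) recv 83: drop; pos2(id67) recv 91: fwd
Round 5: pos3(id11) recv 91: fwd
Round 6: pos4(id91) recv 91: ELECTED

Answer: 44,83,91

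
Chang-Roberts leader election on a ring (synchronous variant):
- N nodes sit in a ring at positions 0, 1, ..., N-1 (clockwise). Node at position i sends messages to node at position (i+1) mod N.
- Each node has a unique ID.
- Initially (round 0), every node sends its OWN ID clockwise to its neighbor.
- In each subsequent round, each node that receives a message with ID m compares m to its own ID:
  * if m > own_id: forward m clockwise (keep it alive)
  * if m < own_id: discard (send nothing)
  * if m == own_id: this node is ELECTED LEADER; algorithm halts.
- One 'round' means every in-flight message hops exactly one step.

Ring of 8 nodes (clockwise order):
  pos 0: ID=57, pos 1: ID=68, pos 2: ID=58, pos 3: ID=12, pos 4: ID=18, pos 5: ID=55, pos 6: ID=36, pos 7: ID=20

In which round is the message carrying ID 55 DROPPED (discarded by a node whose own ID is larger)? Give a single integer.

Round 1: pos1(id68) recv 57: drop; pos2(id58) recv 68: fwd; pos3(id12) recv 58: fwd; pos4(id18) recv 12: drop; pos5(id55) recv 18: drop; pos6(id36) recv 55: fwd; pos7(id20) recv 36: fwd; pos0(id57) recv 20: drop
Round 2: pos3(id12) recv 68: fwd; pos4(id18) recv 58: fwd; pos7(id20) recv 55: fwd; pos0(id57) recv 36: drop
Round 3: pos4(id18) recv 68: fwd; pos5(id55) recv 58: fwd; pos0(id57) recv 55: drop
Round 4: pos5(id55) recv 68: fwd; pos6(id36) recv 58: fwd
Round 5: pos6(id36) recv 68: fwd; pos7(id20) recv 58: fwd
Round 6: pos7(id20) recv 68: fwd; pos0(id57) recv 58: fwd
Round 7: pos0(id57) recv 68: fwd; pos1(id68) recv 58: drop
Round 8: pos1(id68) recv 68: ELECTED
Message ID 55 originates at pos 5; dropped at pos 0 in round 3

Answer: 3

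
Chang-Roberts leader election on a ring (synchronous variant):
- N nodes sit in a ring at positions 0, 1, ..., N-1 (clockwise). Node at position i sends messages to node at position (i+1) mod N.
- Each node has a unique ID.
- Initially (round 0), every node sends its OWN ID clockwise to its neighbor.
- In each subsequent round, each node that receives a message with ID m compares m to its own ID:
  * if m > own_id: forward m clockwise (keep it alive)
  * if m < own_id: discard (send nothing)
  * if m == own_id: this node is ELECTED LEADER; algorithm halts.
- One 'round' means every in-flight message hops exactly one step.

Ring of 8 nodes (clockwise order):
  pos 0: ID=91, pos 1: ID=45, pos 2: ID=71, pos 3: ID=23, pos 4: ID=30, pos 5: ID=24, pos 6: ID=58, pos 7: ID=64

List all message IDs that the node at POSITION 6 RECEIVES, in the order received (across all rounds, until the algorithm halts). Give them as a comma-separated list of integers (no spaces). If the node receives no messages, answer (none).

Round 1: pos1(id45) recv 91: fwd; pos2(id71) recv 45: drop; pos3(id23) recv 71: fwd; pos4(id30) recv 23: drop; pos5(id24) recv 30: fwd; pos6(id58) recv 24: drop; pos7(id64) recv 58: drop; pos0(id91) recv 64: drop
Round 2: pos2(id71) recv 91: fwd; pos4(id30) recv 71: fwd; pos6(id58) recv 30: drop
Round 3: pos3(id23) recv 91: fwd; pos5(id24) recv 71: fwd
Round 4: pos4(id30) recv 91: fwd; pos6(id58) recv 71: fwd
Round 5: pos5(id24) recv 91: fwd; pos7(id64) recv 71: fwd
Round 6: pos6(id58) recv 91: fwd; pos0(id91) recv 71: drop
Round 7: pos7(id64) recv 91: fwd
Round 8: pos0(id91) recv 91: ELECTED

Answer: 24,30,71,91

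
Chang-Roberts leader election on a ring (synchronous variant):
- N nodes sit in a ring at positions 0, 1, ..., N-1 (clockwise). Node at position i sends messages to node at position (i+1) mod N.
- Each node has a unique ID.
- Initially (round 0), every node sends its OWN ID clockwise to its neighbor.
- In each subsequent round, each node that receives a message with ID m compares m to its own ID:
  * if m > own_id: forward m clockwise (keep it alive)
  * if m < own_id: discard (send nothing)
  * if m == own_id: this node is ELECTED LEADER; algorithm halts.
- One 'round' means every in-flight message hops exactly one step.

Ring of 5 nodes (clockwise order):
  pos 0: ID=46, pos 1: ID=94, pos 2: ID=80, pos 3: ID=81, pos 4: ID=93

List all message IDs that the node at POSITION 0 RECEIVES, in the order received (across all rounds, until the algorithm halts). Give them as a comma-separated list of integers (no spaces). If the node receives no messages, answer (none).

Answer: 93,94

Derivation:
Round 1: pos1(id94) recv 46: drop; pos2(id80) recv 94: fwd; pos3(id81) recv 80: drop; pos4(id93) recv 81: drop; pos0(id46) recv 93: fwd
Round 2: pos3(id81) recv 94: fwd; pos1(id94) recv 93: drop
Round 3: pos4(id93) recv 94: fwd
Round 4: pos0(id46) recv 94: fwd
Round 5: pos1(id94) recv 94: ELECTED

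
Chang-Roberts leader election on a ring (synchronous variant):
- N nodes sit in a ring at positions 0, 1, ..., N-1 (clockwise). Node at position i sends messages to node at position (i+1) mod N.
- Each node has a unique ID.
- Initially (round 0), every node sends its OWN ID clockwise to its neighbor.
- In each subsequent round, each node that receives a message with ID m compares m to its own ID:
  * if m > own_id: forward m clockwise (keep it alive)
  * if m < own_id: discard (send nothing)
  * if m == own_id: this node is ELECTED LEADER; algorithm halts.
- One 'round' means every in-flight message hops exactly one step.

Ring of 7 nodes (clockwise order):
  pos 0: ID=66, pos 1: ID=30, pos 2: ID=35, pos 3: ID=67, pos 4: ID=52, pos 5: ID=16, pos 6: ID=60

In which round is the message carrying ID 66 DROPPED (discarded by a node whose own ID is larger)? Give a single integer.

Answer: 3

Derivation:
Round 1: pos1(id30) recv 66: fwd; pos2(id35) recv 30: drop; pos3(id67) recv 35: drop; pos4(id52) recv 67: fwd; pos5(id16) recv 52: fwd; pos6(id60) recv 16: drop; pos0(id66) recv 60: drop
Round 2: pos2(id35) recv 66: fwd; pos5(id16) recv 67: fwd; pos6(id60) recv 52: drop
Round 3: pos3(id67) recv 66: drop; pos6(id60) recv 67: fwd
Round 4: pos0(id66) recv 67: fwd
Round 5: pos1(id30) recv 67: fwd
Round 6: pos2(id35) recv 67: fwd
Round 7: pos3(id67) recv 67: ELECTED
Message ID 66 originates at pos 0; dropped at pos 3 in round 3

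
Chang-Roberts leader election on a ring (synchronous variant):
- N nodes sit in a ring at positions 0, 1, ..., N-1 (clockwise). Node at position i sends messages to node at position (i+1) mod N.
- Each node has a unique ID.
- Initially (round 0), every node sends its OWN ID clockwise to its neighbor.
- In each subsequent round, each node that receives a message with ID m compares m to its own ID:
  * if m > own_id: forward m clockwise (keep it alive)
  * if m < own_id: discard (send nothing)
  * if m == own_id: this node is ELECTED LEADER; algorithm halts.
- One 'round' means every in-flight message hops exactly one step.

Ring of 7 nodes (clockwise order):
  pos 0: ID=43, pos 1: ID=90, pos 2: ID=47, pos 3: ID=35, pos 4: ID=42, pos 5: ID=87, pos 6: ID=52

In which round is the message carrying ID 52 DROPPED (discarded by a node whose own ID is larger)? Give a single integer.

Round 1: pos1(id90) recv 43: drop; pos2(id47) recv 90: fwd; pos3(id35) recv 47: fwd; pos4(id42) recv 35: drop; pos5(id87) recv 42: drop; pos6(id52) recv 87: fwd; pos0(id43) recv 52: fwd
Round 2: pos3(id35) recv 90: fwd; pos4(id42) recv 47: fwd; pos0(id43) recv 87: fwd; pos1(id90) recv 52: drop
Round 3: pos4(id42) recv 90: fwd; pos5(id87) recv 47: drop; pos1(id90) recv 87: drop
Round 4: pos5(id87) recv 90: fwd
Round 5: pos6(id52) recv 90: fwd
Round 6: pos0(id43) recv 90: fwd
Round 7: pos1(id90) recv 90: ELECTED
Message ID 52 originates at pos 6; dropped at pos 1 in round 2

Answer: 2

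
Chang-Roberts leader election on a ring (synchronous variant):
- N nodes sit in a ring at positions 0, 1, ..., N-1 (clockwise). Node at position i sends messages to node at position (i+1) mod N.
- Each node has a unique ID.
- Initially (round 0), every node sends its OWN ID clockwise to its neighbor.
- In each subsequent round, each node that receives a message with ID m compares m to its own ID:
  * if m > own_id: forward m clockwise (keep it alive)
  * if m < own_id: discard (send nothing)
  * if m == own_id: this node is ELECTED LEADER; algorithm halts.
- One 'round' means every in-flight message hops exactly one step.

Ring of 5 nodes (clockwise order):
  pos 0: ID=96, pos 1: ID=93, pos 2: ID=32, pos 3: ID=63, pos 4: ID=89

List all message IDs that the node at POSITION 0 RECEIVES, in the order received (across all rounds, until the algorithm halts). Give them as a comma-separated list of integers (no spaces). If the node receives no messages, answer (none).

Answer: 89,93,96

Derivation:
Round 1: pos1(id93) recv 96: fwd; pos2(id32) recv 93: fwd; pos3(id63) recv 32: drop; pos4(id89) recv 63: drop; pos0(id96) recv 89: drop
Round 2: pos2(id32) recv 96: fwd; pos3(id63) recv 93: fwd
Round 3: pos3(id63) recv 96: fwd; pos4(id89) recv 93: fwd
Round 4: pos4(id89) recv 96: fwd; pos0(id96) recv 93: drop
Round 5: pos0(id96) recv 96: ELECTED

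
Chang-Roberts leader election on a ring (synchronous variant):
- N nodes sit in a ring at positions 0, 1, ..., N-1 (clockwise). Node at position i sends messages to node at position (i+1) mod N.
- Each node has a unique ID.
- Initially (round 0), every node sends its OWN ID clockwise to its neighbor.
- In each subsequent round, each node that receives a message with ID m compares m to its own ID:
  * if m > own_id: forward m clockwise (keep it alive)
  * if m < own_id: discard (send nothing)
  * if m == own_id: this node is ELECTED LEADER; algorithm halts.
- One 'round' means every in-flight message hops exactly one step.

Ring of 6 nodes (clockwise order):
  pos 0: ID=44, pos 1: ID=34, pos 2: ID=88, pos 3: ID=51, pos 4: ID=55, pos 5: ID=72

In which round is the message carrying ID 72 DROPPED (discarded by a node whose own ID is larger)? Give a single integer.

Answer: 3

Derivation:
Round 1: pos1(id34) recv 44: fwd; pos2(id88) recv 34: drop; pos3(id51) recv 88: fwd; pos4(id55) recv 51: drop; pos5(id72) recv 55: drop; pos0(id44) recv 72: fwd
Round 2: pos2(id88) recv 44: drop; pos4(id55) recv 88: fwd; pos1(id34) recv 72: fwd
Round 3: pos5(id72) recv 88: fwd; pos2(id88) recv 72: drop
Round 4: pos0(id44) recv 88: fwd
Round 5: pos1(id34) recv 88: fwd
Round 6: pos2(id88) recv 88: ELECTED
Message ID 72 originates at pos 5; dropped at pos 2 in round 3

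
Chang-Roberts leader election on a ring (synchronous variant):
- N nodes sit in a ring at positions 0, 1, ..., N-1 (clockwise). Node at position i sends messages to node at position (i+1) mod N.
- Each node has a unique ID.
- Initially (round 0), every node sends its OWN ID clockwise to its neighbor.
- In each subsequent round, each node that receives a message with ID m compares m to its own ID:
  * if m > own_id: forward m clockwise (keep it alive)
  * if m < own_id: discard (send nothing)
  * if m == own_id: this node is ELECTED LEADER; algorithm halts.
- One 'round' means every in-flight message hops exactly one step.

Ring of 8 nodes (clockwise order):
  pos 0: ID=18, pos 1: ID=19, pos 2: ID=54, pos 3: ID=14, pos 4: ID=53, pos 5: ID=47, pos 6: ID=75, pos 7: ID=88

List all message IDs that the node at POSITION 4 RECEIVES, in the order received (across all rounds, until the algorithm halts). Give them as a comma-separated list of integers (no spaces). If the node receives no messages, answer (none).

Answer: 14,54,88

Derivation:
Round 1: pos1(id19) recv 18: drop; pos2(id54) recv 19: drop; pos3(id14) recv 54: fwd; pos4(id53) recv 14: drop; pos5(id47) recv 53: fwd; pos6(id75) recv 47: drop; pos7(id88) recv 75: drop; pos0(id18) recv 88: fwd
Round 2: pos4(id53) recv 54: fwd; pos6(id75) recv 53: drop; pos1(id19) recv 88: fwd
Round 3: pos5(id47) recv 54: fwd; pos2(id54) recv 88: fwd
Round 4: pos6(id75) recv 54: drop; pos3(id14) recv 88: fwd
Round 5: pos4(id53) recv 88: fwd
Round 6: pos5(id47) recv 88: fwd
Round 7: pos6(id75) recv 88: fwd
Round 8: pos7(id88) recv 88: ELECTED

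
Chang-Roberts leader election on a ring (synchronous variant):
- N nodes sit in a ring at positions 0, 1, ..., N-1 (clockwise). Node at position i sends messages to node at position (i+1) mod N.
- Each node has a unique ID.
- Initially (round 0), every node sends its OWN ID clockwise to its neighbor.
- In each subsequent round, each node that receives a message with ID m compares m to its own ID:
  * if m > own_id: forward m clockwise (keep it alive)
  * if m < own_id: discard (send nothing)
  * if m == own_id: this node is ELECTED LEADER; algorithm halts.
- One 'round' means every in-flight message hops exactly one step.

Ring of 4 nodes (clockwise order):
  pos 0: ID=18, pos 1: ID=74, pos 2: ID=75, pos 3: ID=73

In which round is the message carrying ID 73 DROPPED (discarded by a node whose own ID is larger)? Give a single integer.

Round 1: pos1(id74) recv 18: drop; pos2(id75) recv 74: drop; pos3(id73) recv 75: fwd; pos0(id18) recv 73: fwd
Round 2: pos0(id18) recv 75: fwd; pos1(id74) recv 73: drop
Round 3: pos1(id74) recv 75: fwd
Round 4: pos2(id75) recv 75: ELECTED
Message ID 73 originates at pos 3; dropped at pos 1 in round 2

Answer: 2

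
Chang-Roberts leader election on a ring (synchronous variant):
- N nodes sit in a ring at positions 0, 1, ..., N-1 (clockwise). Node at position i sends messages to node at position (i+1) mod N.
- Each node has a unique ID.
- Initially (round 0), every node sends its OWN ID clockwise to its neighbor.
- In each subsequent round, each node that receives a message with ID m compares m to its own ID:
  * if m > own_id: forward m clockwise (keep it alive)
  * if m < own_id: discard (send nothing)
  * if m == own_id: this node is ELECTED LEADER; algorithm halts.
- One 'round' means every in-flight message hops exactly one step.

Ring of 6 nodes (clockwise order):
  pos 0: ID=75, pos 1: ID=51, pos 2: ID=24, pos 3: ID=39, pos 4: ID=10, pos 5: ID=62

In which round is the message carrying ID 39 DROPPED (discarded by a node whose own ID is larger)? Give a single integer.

Answer: 2

Derivation:
Round 1: pos1(id51) recv 75: fwd; pos2(id24) recv 51: fwd; pos3(id39) recv 24: drop; pos4(id10) recv 39: fwd; pos5(id62) recv 10: drop; pos0(id75) recv 62: drop
Round 2: pos2(id24) recv 75: fwd; pos3(id39) recv 51: fwd; pos5(id62) recv 39: drop
Round 3: pos3(id39) recv 75: fwd; pos4(id10) recv 51: fwd
Round 4: pos4(id10) recv 75: fwd; pos5(id62) recv 51: drop
Round 5: pos5(id62) recv 75: fwd
Round 6: pos0(id75) recv 75: ELECTED
Message ID 39 originates at pos 3; dropped at pos 5 in round 2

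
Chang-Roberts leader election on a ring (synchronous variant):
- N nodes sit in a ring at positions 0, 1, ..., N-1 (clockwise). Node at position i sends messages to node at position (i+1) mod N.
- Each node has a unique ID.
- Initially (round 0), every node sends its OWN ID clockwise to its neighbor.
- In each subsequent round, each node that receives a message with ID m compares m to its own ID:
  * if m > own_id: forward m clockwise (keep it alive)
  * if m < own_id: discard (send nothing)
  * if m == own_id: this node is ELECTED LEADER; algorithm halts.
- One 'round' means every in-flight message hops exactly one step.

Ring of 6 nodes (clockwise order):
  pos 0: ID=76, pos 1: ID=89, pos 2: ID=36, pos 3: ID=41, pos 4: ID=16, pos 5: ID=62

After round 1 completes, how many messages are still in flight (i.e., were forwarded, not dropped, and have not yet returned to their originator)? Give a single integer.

Round 1: pos1(id89) recv 76: drop; pos2(id36) recv 89: fwd; pos3(id41) recv 36: drop; pos4(id16) recv 41: fwd; pos5(id62) recv 16: drop; pos0(id76) recv 62: drop
After round 1: 2 messages still in flight

Answer: 2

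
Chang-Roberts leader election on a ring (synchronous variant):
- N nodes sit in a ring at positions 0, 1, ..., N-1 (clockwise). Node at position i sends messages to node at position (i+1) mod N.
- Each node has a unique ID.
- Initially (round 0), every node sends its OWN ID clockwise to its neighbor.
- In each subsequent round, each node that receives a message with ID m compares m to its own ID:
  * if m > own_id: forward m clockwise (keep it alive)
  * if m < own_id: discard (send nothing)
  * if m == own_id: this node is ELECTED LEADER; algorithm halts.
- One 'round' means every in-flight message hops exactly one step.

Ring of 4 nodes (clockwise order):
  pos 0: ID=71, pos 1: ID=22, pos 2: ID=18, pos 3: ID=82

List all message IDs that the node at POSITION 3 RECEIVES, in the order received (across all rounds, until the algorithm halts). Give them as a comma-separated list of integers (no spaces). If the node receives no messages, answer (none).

Round 1: pos1(id22) recv 71: fwd; pos2(id18) recv 22: fwd; pos3(id82) recv 18: drop; pos0(id71) recv 82: fwd
Round 2: pos2(id18) recv 71: fwd; pos3(id82) recv 22: drop; pos1(id22) recv 82: fwd
Round 3: pos3(id82) recv 71: drop; pos2(id18) recv 82: fwd
Round 4: pos3(id82) recv 82: ELECTED

Answer: 18,22,71,82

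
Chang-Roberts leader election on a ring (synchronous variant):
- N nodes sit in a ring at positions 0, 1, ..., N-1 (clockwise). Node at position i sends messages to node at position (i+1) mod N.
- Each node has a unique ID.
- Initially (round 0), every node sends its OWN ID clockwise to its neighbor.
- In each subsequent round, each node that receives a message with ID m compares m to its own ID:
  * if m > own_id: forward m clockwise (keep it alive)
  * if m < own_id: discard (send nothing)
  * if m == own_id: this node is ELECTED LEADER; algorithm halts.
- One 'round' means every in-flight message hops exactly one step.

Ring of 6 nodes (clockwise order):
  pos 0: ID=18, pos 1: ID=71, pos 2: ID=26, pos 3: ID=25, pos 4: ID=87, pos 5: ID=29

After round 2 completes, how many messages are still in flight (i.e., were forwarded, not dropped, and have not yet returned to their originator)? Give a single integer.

Answer: 2

Derivation:
Round 1: pos1(id71) recv 18: drop; pos2(id26) recv 71: fwd; pos3(id25) recv 26: fwd; pos4(id87) recv 25: drop; pos5(id29) recv 87: fwd; pos0(id18) recv 29: fwd
Round 2: pos3(id25) recv 71: fwd; pos4(id87) recv 26: drop; pos0(id18) recv 87: fwd; pos1(id71) recv 29: drop
After round 2: 2 messages still in flight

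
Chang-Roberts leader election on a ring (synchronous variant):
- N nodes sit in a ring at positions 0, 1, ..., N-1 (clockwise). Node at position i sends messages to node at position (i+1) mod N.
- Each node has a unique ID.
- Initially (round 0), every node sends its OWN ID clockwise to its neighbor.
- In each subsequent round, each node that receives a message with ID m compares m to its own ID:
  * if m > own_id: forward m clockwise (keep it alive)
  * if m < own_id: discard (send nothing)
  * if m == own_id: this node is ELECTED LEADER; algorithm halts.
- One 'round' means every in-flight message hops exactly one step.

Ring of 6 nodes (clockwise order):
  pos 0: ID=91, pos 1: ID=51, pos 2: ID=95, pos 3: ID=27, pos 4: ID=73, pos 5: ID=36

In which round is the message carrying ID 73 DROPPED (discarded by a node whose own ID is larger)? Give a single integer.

Round 1: pos1(id51) recv 91: fwd; pos2(id95) recv 51: drop; pos3(id27) recv 95: fwd; pos4(id73) recv 27: drop; pos5(id36) recv 73: fwd; pos0(id91) recv 36: drop
Round 2: pos2(id95) recv 91: drop; pos4(id73) recv 95: fwd; pos0(id91) recv 73: drop
Round 3: pos5(id36) recv 95: fwd
Round 4: pos0(id91) recv 95: fwd
Round 5: pos1(id51) recv 95: fwd
Round 6: pos2(id95) recv 95: ELECTED
Message ID 73 originates at pos 4; dropped at pos 0 in round 2

Answer: 2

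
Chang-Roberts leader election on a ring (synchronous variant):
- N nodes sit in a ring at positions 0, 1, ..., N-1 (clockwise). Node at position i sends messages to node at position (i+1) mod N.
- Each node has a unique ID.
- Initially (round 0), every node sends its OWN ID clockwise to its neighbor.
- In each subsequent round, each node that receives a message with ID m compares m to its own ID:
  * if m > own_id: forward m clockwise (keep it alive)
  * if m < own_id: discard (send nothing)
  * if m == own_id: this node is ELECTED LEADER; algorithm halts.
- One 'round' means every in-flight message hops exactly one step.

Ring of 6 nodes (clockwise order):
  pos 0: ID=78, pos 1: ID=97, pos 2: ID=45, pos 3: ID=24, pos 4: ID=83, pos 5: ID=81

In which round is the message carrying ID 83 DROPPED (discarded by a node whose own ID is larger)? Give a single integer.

Round 1: pos1(id97) recv 78: drop; pos2(id45) recv 97: fwd; pos3(id24) recv 45: fwd; pos4(id83) recv 24: drop; pos5(id81) recv 83: fwd; pos0(id78) recv 81: fwd
Round 2: pos3(id24) recv 97: fwd; pos4(id83) recv 45: drop; pos0(id78) recv 83: fwd; pos1(id97) recv 81: drop
Round 3: pos4(id83) recv 97: fwd; pos1(id97) recv 83: drop
Round 4: pos5(id81) recv 97: fwd
Round 5: pos0(id78) recv 97: fwd
Round 6: pos1(id97) recv 97: ELECTED
Message ID 83 originates at pos 4; dropped at pos 1 in round 3

Answer: 3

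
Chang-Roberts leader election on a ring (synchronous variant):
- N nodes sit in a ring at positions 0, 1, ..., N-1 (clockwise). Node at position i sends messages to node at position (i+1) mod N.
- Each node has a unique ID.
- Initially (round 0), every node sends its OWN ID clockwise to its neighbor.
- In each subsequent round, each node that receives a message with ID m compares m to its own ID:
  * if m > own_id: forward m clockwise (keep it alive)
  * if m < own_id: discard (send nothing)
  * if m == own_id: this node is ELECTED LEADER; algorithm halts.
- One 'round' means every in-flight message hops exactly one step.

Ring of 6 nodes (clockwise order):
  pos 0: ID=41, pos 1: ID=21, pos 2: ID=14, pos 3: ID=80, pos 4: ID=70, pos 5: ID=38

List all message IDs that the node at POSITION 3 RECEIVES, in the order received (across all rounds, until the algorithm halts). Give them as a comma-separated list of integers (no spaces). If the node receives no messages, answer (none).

Round 1: pos1(id21) recv 41: fwd; pos2(id14) recv 21: fwd; pos3(id80) recv 14: drop; pos4(id70) recv 80: fwd; pos5(id38) recv 70: fwd; pos0(id41) recv 38: drop
Round 2: pos2(id14) recv 41: fwd; pos3(id80) recv 21: drop; pos5(id38) recv 80: fwd; pos0(id41) recv 70: fwd
Round 3: pos3(id80) recv 41: drop; pos0(id41) recv 80: fwd; pos1(id21) recv 70: fwd
Round 4: pos1(id21) recv 80: fwd; pos2(id14) recv 70: fwd
Round 5: pos2(id14) recv 80: fwd; pos3(id80) recv 70: drop
Round 6: pos3(id80) recv 80: ELECTED

Answer: 14,21,41,70,80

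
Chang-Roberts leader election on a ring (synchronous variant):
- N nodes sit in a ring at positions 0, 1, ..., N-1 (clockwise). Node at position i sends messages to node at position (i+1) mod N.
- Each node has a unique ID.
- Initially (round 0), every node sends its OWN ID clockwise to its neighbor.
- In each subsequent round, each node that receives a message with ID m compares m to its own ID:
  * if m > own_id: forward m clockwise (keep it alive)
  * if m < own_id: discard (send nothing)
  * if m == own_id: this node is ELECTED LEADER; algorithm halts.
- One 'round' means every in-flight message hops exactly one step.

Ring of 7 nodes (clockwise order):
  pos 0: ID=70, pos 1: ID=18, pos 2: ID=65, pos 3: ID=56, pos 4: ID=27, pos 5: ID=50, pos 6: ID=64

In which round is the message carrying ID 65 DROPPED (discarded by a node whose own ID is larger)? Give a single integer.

Answer: 5

Derivation:
Round 1: pos1(id18) recv 70: fwd; pos2(id65) recv 18: drop; pos3(id56) recv 65: fwd; pos4(id27) recv 56: fwd; pos5(id50) recv 27: drop; pos6(id64) recv 50: drop; pos0(id70) recv 64: drop
Round 2: pos2(id65) recv 70: fwd; pos4(id27) recv 65: fwd; pos5(id50) recv 56: fwd
Round 3: pos3(id56) recv 70: fwd; pos5(id50) recv 65: fwd; pos6(id64) recv 56: drop
Round 4: pos4(id27) recv 70: fwd; pos6(id64) recv 65: fwd
Round 5: pos5(id50) recv 70: fwd; pos0(id70) recv 65: drop
Round 6: pos6(id64) recv 70: fwd
Round 7: pos0(id70) recv 70: ELECTED
Message ID 65 originates at pos 2; dropped at pos 0 in round 5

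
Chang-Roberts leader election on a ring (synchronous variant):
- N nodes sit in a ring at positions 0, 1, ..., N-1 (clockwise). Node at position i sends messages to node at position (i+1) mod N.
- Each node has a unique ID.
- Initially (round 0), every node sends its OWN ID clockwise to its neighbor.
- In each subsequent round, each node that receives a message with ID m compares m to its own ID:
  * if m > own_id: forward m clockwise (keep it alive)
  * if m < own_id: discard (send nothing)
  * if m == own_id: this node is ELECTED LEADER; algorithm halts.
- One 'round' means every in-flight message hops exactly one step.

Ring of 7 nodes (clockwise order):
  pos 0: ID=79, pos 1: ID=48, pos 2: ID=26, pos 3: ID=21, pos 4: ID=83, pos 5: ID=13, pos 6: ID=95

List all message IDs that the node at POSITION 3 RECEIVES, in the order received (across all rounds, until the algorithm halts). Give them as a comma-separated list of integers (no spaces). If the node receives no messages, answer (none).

Answer: 26,48,79,95

Derivation:
Round 1: pos1(id48) recv 79: fwd; pos2(id26) recv 48: fwd; pos3(id21) recv 26: fwd; pos4(id83) recv 21: drop; pos5(id13) recv 83: fwd; pos6(id95) recv 13: drop; pos0(id79) recv 95: fwd
Round 2: pos2(id26) recv 79: fwd; pos3(id21) recv 48: fwd; pos4(id83) recv 26: drop; pos6(id95) recv 83: drop; pos1(id48) recv 95: fwd
Round 3: pos3(id21) recv 79: fwd; pos4(id83) recv 48: drop; pos2(id26) recv 95: fwd
Round 4: pos4(id83) recv 79: drop; pos3(id21) recv 95: fwd
Round 5: pos4(id83) recv 95: fwd
Round 6: pos5(id13) recv 95: fwd
Round 7: pos6(id95) recv 95: ELECTED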